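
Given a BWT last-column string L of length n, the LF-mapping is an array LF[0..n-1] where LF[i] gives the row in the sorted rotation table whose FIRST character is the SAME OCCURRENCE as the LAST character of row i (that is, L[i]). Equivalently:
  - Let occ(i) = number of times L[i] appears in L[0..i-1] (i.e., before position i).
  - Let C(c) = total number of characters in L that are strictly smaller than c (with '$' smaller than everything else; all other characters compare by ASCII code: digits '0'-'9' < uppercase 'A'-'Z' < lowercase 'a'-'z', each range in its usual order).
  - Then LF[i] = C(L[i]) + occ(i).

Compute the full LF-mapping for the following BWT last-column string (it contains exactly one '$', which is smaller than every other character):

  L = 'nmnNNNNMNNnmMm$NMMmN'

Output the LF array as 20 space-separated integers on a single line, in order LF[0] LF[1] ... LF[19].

Char counts: '$':1, 'M':4, 'N':8, 'm':4, 'n':3
C (first-col start): C('$')=0, C('M')=1, C('N')=5, C('m')=13, C('n')=17
L[0]='n': occ=0, LF[0]=C('n')+0=17+0=17
L[1]='m': occ=0, LF[1]=C('m')+0=13+0=13
L[2]='n': occ=1, LF[2]=C('n')+1=17+1=18
L[3]='N': occ=0, LF[3]=C('N')+0=5+0=5
L[4]='N': occ=1, LF[4]=C('N')+1=5+1=6
L[5]='N': occ=2, LF[5]=C('N')+2=5+2=7
L[6]='N': occ=3, LF[6]=C('N')+3=5+3=8
L[7]='M': occ=0, LF[7]=C('M')+0=1+0=1
L[8]='N': occ=4, LF[8]=C('N')+4=5+4=9
L[9]='N': occ=5, LF[9]=C('N')+5=5+5=10
L[10]='n': occ=2, LF[10]=C('n')+2=17+2=19
L[11]='m': occ=1, LF[11]=C('m')+1=13+1=14
L[12]='M': occ=1, LF[12]=C('M')+1=1+1=2
L[13]='m': occ=2, LF[13]=C('m')+2=13+2=15
L[14]='$': occ=0, LF[14]=C('$')+0=0+0=0
L[15]='N': occ=6, LF[15]=C('N')+6=5+6=11
L[16]='M': occ=2, LF[16]=C('M')+2=1+2=3
L[17]='M': occ=3, LF[17]=C('M')+3=1+3=4
L[18]='m': occ=3, LF[18]=C('m')+3=13+3=16
L[19]='N': occ=7, LF[19]=C('N')+7=5+7=12

Answer: 17 13 18 5 6 7 8 1 9 10 19 14 2 15 0 11 3 4 16 12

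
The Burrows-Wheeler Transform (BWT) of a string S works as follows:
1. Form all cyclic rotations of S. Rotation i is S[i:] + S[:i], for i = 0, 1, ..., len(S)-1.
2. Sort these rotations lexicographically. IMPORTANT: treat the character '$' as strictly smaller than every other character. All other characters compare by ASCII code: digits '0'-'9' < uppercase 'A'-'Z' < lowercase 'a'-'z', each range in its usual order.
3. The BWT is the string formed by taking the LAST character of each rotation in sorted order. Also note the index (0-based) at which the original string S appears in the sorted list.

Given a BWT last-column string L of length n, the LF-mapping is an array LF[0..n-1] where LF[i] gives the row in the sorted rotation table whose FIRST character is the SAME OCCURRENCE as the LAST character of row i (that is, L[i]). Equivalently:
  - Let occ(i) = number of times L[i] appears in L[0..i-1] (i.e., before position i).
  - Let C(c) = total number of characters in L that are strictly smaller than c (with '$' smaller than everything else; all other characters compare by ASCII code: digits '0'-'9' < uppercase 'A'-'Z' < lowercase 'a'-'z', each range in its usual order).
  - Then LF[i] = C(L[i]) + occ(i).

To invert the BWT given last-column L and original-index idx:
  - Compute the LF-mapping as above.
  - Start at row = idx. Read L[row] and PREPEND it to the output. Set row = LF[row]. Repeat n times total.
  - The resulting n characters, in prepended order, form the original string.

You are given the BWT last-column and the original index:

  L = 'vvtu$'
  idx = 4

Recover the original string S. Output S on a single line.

LF mapping: 3 4 1 2 0
Walk LF starting at row 4, prepending L[row]:
  step 1: row=4, L[4]='$', prepend. Next row=LF[4]=0
  step 2: row=0, L[0]='v', prepend. Next row=LF[0]=3
  step 3: row=3, L[3]='u', prepend. Next row=LF[3]=2
  step 4: row=2, L[2]='t', prepend. Next row=LF[2]=1
  step 5: row=1, L[1]='v', prepend. Next row=LF[1]=4
Reversed output: vtuv$

Answer: vtuv$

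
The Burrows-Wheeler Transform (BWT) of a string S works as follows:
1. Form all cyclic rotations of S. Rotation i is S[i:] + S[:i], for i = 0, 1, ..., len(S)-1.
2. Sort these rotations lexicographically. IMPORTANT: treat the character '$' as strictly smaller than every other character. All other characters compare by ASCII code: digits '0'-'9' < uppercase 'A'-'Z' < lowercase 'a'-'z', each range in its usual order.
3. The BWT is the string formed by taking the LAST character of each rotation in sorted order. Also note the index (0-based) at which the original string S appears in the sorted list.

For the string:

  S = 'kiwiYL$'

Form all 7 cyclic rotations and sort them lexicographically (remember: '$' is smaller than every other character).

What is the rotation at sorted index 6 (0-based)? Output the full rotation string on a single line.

All 7 rotations (rotation i = S[i:]+S[:i]):
  rot[0] = kiwiYL$
  rot[1] = iwiYL$k
  rot[2] = wiYL$ki
  rot[3] = iYL$kiw
  rot[4] = YL$kiwi
  rot[5] = L$kiwiY
  rot[6] = $kiwiYL
Sorted (with $ < everything):
  sorted[0] = $kiwiYL
  sorted[1] = L$kiwiY
  sorted[2] = YL$kiwi
  sorted[3] = iYL$kiw
  sorted[4] = iwiYL$k
  sorted[5] = kiwiYL$
  sorted[6] = wiYL$ki
sorted[6] = wiYL$ki

Answer: wiYL$ki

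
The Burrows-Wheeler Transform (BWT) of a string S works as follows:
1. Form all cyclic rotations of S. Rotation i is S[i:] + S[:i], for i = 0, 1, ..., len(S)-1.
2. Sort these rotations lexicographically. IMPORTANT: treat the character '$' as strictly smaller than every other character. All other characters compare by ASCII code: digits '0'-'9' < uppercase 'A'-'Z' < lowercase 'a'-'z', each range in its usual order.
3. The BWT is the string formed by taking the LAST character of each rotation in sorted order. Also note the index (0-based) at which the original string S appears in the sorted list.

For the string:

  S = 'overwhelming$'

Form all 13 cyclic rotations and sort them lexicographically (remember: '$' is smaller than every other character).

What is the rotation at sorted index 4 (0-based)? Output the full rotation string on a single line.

Answer: helming$overw

Derivation:
All 13 rotations (rotation i = S[i:]+S[:i]):
  rot[0] = overwhelming$
  rot[1] = verwhelming$o
  rot[2] = erwhelming$ov
  rot[3] = rwhelming$ove
  rot[4] = whelming$over
  rot[5] = helming$overw
  rot[6] = elming$overwh
  rot[7] = lming$overwhe
  rot[8] = ming$overwhel
  rot[9] = ing$overwhelm
  rot[10] = ng$overwhelmi
  rot[11] = g$overwhelmin
  rot[12] = $overwhelming
Sorted (with $ < everything):
  sorted[0] = $overwhelming
  sorted[1] = elming$overwh
  sorted[2] = erwhelming$ov
  sorted[3] = g$overwhelmin
  sorted[4] = helming$overw
  sorted[5] = ing$overwhelm
  sorted[6] = lming$overwhe
  sorted[7] = ming$overwhel
  sorted[8] = ng$overwhelmi
  sorted[9] = overwhelming$
  sorted[10] = rwhelming$ove
  sorted[11] = verwhelming$o
  sorted[12] = whelming$over
sorted[4] = helming$overw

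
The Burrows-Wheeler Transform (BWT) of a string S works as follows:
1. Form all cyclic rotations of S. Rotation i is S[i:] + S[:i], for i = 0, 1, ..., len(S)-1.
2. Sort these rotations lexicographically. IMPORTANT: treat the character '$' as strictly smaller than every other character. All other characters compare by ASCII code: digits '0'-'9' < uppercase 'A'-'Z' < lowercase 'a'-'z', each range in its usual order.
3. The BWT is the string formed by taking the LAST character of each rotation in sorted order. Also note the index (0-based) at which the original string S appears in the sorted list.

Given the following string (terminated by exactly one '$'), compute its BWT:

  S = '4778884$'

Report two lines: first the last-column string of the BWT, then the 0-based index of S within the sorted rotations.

All 8 rotations (rotation i = S[i:]+S[:i]):
  rot[0] = 4778884$
  rot[1] = 778884$4
  rot[2] = 78884$47
  rot[3] = 8884$477
  rot[4] = 884$4778
  rot[5] = 84$47788
  rot[6] = 4$477888
  rot[7] = $4778884
Sorted (with $ < everything):
  sorted[0] = $4778884  (last char: '4')
  sorted[1] = 4$477888  (last char: '8')
  sorted[2] = 4778884$  (last char: '$')
  sorted[3] = 778884$4  (last char: '4')
  sorted[4] = 78884$47  (last char: '7')
  sorted[5] = 84$47788  (last char: '8')
  sorted[6] = 884$4778  (last char: '8')
  sorted[7] = 8884$477  (last char: '7')
Last column: 48$47887
Original string S is at sorted index 2

Answer: 48$47887
2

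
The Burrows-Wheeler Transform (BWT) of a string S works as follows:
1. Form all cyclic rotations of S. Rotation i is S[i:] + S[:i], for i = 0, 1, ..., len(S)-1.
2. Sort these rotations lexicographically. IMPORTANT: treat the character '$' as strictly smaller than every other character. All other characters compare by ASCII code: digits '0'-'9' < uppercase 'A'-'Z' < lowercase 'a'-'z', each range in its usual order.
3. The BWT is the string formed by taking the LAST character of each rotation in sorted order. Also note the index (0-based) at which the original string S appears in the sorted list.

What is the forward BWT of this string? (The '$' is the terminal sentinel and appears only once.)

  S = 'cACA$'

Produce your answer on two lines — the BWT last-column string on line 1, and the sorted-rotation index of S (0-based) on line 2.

Answer: ACcA$
4

Derivation:
All 5 rotations (rotation i = S[i:]+S[:i]):
  rot[0] = cACA$
  rot[1] = ACA$c
  rot[2] = CA$cA
  rot[3] = A$cAC
  rot[4] = $cACA
Sorted (with $ < everything):
  sorted[0] = $cACA  (last char: 'A')
  sorted[1] = A$cAC  (last char: 'C')
  sorted[2] = ACA$c  (last char: 'c')
  sorted[3] = CA$cA  (last char: 'A')
  sorted[4] = cACA$  (last char: '$')
Last column: ACcA$
Original string S is at sorted index 4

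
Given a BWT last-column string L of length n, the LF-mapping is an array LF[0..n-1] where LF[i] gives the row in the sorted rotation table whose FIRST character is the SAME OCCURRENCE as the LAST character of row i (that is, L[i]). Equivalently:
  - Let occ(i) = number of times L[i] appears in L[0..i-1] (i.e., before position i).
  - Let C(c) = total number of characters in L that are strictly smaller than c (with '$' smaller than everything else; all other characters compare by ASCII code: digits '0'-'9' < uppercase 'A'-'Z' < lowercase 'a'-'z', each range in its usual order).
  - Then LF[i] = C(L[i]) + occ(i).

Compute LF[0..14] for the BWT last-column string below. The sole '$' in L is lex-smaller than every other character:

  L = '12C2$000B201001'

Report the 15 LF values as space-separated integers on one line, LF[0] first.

Answer: 7 10 14 11 0 1 2 3 13 12 4 8 5 6 9

Derivation:
Char counts: '$':1, '0':6, '1':3, '2':3, 'B':1, 'C':1
C (first-col start): C('$')=0, C('0')=1, C('1')=7, C('2')=10, C('B')=13, C('C')=14
L[0]='1': occ=0, LF[0]=C('1')+0=7+0=7
L[1]='2': occ=0, LF[1]=C('2')+0=10+0=10
L[2]='C': occ=0, LF[2]=C('C')+0=14+0=14
L[3]='2': occ=1, LF[3]=C('2')+1=10+1=11
L[4]='$': occ=0, LF[4]=C('$')+0=0+0=0
L[5]='0': occ=0, LF[5]=C('0')+0=1+0=1
L[6]='0': occ=1, LF[6]=C('0')+1=1+1=2
L[7]='0': occ=2, LF[7]=C('0')+2=1+2=3
L[8]='B': occ=0, LF[8]=C('B')+0=13+0=13
L[9]='2': occ=2, LF[9]=C('2')+2=10+2=12
L[10]='0': occ=3, LF[10]=C('0')+3=1+3=4
L[11]='1': occ=1, LF[11]=C('1')+1=7+1=8
L[12]='0': occ=4, LF[12]=C('0')+4=1+4=5
L[13]='0': occ=5, LF[13]=C('0')+5=1+5=6
L[14]='1': occ=2, LF[14]=C('1')+2=7+2=9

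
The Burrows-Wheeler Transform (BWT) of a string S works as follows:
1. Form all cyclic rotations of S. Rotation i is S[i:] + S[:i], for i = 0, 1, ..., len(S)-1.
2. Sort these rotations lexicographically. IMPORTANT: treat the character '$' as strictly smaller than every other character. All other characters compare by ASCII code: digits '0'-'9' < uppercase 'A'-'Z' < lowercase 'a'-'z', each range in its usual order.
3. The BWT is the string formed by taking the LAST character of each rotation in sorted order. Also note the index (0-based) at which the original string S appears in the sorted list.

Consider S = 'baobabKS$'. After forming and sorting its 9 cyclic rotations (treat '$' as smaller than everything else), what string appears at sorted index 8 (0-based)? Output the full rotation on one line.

All 9 rotations (rotation i = S[i:]+S[:i]):
  rot[0] = baobabKS$
  rot[1] = aobabKS$b
  rot[2] = obabKS$ba
  rot[3] = babKS$bao
  rot[4] = abKS$baob
  rot[5] = bKS$baoba
  rot[6] = KS$baobab
  rot[7] = S$baobabK
  rot[8] = $baobabKS
Sorted (with $ < everything):
  sorted[0] = $baobabKS
  sorted[1] = KS$baobab
  sorted[2] = S$baobabK
  sorted[3] = abKS$baob
  sorted[4] = aobabKS$b
  sorted[5] = bKS$baoba
  sorted[6] = babKS$bao
  sorted[7] = baobabKS$
  sorted[8] = obabKS$ba
sorted[8] = obabKS$ba

Answer: obabKS$ba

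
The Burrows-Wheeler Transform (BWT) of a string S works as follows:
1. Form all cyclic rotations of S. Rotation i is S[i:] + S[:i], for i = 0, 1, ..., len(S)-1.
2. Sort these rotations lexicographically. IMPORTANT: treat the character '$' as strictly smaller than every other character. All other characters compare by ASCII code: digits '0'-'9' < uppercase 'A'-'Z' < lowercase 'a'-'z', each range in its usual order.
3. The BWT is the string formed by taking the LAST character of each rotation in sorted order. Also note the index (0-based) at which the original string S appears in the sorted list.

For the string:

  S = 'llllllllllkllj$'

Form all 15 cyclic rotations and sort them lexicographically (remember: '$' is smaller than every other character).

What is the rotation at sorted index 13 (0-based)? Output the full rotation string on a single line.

Answer: lllllllllkllj$l

Derivation:
All 15 rotations (rotation i = S[i:]+S[:i]):
  rot[0] = llllllllllkllj$
  rot[1] = lllllllllkllj$l
  rot[2] = llllllllkllj$ll
  rot[3] = lllllllkllj$lll
  rot[4] = llllllkllj$llll
  rot[5] = lllllkllj$lllll
  rot[6] = llllkllj$llllll
  rot[7] = lllkllj$lllllll
  rot[8] = llkllj$llllllll
  rot[9] = lkllj$lllllllll
  rot[10] = kllj$llllllllll
  rot[11] = llj$llllllllllk
  rot[12] = lj$llllllllllkl
  rot[13] = j$llllllllllkll
  rot[14] = $llllllllllkllj
Sorted (with $ < everything):
  sorted[0] = $llllllllllkllj
  sorted[1] = j$llllllllllkll
  sorted[2] = kllj$llllllllll
  sorted[3] = lj$llllllllllkl
  sorted[4] = lkllj$lllllllll
  sorted[5] = llj$llllllllllk
  sorted[6] = llkllj$llllllll
  sorted[7] = lllkllj$lllllll
  sorted[8] = llllkllj$llllll
  sorted[9] = lllllkllj$lllll
  sorted[10] = llllllkllj$llll
  sorted[11] = lllllllkllj$lll
  sorted[12] = llllllllkllj$ll
  sorted[13] = lllllllllkllj$l
  sorted[14] = llllllllllkllj$
sorted[13] = lllllllllkllj$l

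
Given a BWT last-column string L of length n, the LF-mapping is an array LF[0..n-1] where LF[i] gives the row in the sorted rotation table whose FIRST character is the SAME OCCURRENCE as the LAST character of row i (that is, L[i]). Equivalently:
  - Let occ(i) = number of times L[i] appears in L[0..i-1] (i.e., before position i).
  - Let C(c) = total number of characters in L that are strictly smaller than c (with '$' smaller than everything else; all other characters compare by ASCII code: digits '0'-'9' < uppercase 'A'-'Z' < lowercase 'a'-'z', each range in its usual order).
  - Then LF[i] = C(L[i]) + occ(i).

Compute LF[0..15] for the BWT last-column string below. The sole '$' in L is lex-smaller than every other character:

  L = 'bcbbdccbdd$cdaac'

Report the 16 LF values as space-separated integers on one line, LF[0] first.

Char counts: '$':1, 'a':2, 'b':4, 'c':5, 'd':4
C (first-col start): C('$')=0, C('a')=1, C('b')=3, C('c')=7, C('d')=12
L[0]='b': occ=0, LF[0]=C('b')+0=3+0=3
L[1]='c': occ=0, LF[1]=C('c')+0=7+0=7
L[2]='b': occ=1, LF[2]=C('b')+1=3+1=4
L[3]='b': occ=2, LF[3]=C('b')+2=3+2=5
L[4]='d': occ=0, LF[4]=C('d')+0=12+0=12
L[5]='c': occ=1, LF[5]=C('c')+1=7+1=8
L[6]='c': occ=2, LF[6]=C('c')+2=7+2=9
L[7]='b': occ=3, LF[7]=C('b')+3=3+3=6
L[8]='d': occ=1, LF[8]=C('d')+1=12+1=13
L[9]='d': occ=2, LF[9]=C('d')+2=12+2=14
L[10]='$': occ=0, LF[10]=C('$')+0=0+0=0
L[11]='c': occ=3, LF[11]=C('c')+3=7+3=10
L[12]='d': occ=3, LF[12]=C('d')+3=12+3=15
L[13]='a': occ=0, LF[13]=C('a')+0=1+0=1
L[14]='a': occ=1, LF[14]=C('a')+1=1+1=2
L[15]='c': occ=4, LF[15]=C('c')+4=7+4=11

Answer: 3 7 4 5 12 8 9 6 13 14 0 10 15 1 2 11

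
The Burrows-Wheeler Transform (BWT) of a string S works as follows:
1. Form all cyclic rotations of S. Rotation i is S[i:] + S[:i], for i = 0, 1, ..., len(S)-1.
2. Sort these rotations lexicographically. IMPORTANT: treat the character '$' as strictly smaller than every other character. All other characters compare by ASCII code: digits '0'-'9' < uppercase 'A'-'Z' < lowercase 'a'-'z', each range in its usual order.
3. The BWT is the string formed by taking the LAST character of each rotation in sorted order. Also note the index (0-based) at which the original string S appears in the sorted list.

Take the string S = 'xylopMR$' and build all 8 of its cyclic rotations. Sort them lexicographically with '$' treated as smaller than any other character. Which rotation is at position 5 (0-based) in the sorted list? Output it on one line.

All 8 rotations (rotation i = S[i:]+S[:i]):
  rot[0] = xylopMR$
  rot[1] = ylopMR$x
  rot[2] = lopMR$xy
  rot[3] = opMR$xyl
  rot[4] = pMR$xylo
  rot[5] = MR$xylop
  rot[6] = R$xylopM
  rot[7] = $xylopMR
Sorted (with $ < everything):
  sorted[0] = $xylopMR
  sorted[1] = MR$xylop
  sorted[2] = R$xylopM
  sorted[3] = lopMR$xy
  sorted[4] = opMR$xyl
  sorted[5] = pMR$xylo
  sorted[6] = xylopMR$
  sorted[7] = ylopMR$x
sorted[5] = pMR$xylo

Answer: pMR$xylo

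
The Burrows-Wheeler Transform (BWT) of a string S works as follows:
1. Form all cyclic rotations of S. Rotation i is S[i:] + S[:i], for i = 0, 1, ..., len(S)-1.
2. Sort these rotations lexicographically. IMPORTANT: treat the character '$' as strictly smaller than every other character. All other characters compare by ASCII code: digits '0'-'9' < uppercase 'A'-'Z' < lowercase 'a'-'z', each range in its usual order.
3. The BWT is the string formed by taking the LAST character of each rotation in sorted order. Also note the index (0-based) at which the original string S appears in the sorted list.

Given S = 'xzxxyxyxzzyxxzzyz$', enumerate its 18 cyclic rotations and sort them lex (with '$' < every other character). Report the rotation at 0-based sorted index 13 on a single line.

All 18 rotations (rotation i = S[i:]+S[:i]):
  rot[0] = xzxxyxyxzzyxxzzyz$
  rot[1] = zxxyxyxzzyxxzzyz$x
  rot[2] = xxyxyxzzyxxzzyz$xz
  rot[3] = xyxyxzzyxxzzyz$xzx
  rot[4] = yxyxzzyxxzzyz$xzxx
  rot[5] = xyxzzyxxzzyz$xzxxy
  rot[6] = yxzzyxxzzyz$xzxxyx
  rot[7] = xzzyxxzzyz$xzxxyxy
  rot[8] = zzyxxzzyz$xzxxyxyx
  rot[9] = zyxxzzyz$xzxxyxyxz
  rot[10] = yxxzzyz$xzxxyxyxzz
  rot[11] = xxzzyz$xzxxyxyxzzy
  rot[12] = xzzyz$xzxxyxyxzzyx
  rot[13] = zzyz$xzxxyxyxzzyxx
  rot[14] = zyz$xzxxyxyxzzyxxz
  rot[15] = yz$xzxxyxyxzzyxxzz
  rot[16] = z$xzxxyxyxzzyxxzzy
  rot[17] = $xzxxyxyxzzyxxzzyz
Sorted (with $ < everything):
  sorted[0] = $xzxxyxyxzzyxxzzyz
  sorted[1] = xxyxyxzzyxxzzyz$xz
  sorted[2] = xxzzyz$xzxxyxyxzzy
  sorted[3] = xyxyxzzyxxzzyz$xzx
  sorted[4] = xyxzzyxxzzyz$xzxxy
  sorted[5] = xzxxyxyxzzyxxzzyz$
  sorted[6] = xzzyxxzzyz$xzxxyxy
  sorted[7] = xzzyz$xzxxyxyxzzyx
  sorted[8] = yxxzzyz$xzxxyxyxzz
  sorted[9] = yxyxzzyxxzzyz$xzxx
  sorted[10] = yxzzyxxzzyz$xzxxyx
  sorted[11] = yz$xzxxyxyxzzyxxzz
  sorted[12] = z$xzxxyxyxzzyxxzzy
  sorted[13] = zxxyxyxzzyxxzzyz$x
  sorted[14] = zyxxzzyz$xzxxyxyxz
  sorted[15] = zyz$xzxxyxyxzzyxxz
  sorted[16] = zzyxxzzyz$xzxxyxyx
  sorted[17] = zzyz$xzxxyxyxzzyxx
sorted[13] = zxxyxyxzzyxxzzyz$x

Answer: zxxyxyxzzyxxzzyz$x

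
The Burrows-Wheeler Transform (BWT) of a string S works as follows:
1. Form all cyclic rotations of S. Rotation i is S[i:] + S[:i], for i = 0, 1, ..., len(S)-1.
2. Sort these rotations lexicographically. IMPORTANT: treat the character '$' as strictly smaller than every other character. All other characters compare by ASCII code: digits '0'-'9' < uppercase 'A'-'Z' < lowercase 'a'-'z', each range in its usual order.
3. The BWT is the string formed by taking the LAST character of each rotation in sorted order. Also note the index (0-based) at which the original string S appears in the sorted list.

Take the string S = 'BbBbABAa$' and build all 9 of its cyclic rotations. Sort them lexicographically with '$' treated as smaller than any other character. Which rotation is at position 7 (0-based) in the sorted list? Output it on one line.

Answer: bABAa$BbB

Derivation:
All 9 rotations (rotation i = S[i:]+S[:i]):
  rot[0] = BbBbABAa$
  rot[1] = bBbABAa$B
  rot[2] = BbABAa$Bb
  rot[3] = bABAa$BbB
  rot[4] = ABAa$BbBb
  rot[5] = BAa$BbBbA
  rot[6] = Aa$BbBbAB
  rot[7] = a$BbBbABA
  rot[8] = $BbBbABAa
Sorted (with $ < everything):
  sorted[0] = $BbBbABAa
  sorted[1] = ABAa$BbBb
  sorted[2] = Aa$BbBbAB
  sorted[3] = BAa$BbBbA
  sorted[4] = BbABAa$Bb
  sorted[5] = BbBbABAa$
  sorted[6] = a$BbBbABA
  sorted[7] = bABAa$BbB
  sorted[8] = bBbABAa$B
sorted[7] = bABAa$BbB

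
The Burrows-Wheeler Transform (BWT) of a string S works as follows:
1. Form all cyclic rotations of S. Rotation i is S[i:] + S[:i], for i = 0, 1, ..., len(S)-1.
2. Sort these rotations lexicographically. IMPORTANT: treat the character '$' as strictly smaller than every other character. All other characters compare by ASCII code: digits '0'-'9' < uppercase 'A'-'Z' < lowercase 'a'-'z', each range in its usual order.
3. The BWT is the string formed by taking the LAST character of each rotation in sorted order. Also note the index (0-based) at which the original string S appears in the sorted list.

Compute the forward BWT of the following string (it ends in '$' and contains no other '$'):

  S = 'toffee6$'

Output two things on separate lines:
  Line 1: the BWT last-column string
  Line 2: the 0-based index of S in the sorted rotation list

Answer: 6eeffot$
7

Derivation:
All 8 rotations (rotation i = S[i:]+S[:i]):
  rot[0] = toffee6$
  rot[1] = offee6$t
  rot[2] = ffee6$to
  rot[3] = fee6$tof
  rot[4] = ee6$toff
  rot[5] = e6$toffe
  rot[6] = 6$toffee
  rot[7] = $toffee6
Sorted (with $ < everything):
  sorted[0] = $toffee6  (last char: '6')
  sorted[1] = 6$toffee  (last char: 'e')
  sorted[2] = e6$toffe  (last char: 'e')
  sorted[3] = ee6$toff  (last char: 'f')
  sorted[4] = fee6$tof  (last char: 'f')
  sorted[5] = ffee6$to  (last char: 'o')
  sorted[6] = offee6$t  (last char: 't')
  sorted[7] = toffee6$  (last char: '$')
Last column: 6eeffot$
Original string S is at sorted index 7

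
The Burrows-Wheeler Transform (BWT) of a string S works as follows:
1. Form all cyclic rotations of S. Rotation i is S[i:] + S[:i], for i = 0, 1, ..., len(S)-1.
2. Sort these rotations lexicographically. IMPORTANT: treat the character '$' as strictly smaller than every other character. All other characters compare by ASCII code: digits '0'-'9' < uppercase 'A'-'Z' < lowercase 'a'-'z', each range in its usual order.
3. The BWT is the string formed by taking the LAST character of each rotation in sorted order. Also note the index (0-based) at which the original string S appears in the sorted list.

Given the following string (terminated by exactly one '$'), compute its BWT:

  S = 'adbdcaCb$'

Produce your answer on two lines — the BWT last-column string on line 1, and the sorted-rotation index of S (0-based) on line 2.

Answer: bac$Cddab
3

Derivation:
All 9 rotations (rotation i = S[i:]+S[:i]):
  rot[0] = adbdcaCb$
  rot[1] = dbdcaCb$a
  rot[2] = bdcaCb$ad
  rot[3] = dcaCb$adb
  rot[4] = caCb$adbd
  rot[5] = aCb$adbdc
  rot[6] = Cb$adbdca
  rot[7] = b$adbdcaC
  rot[8] = $adbdcaCb
Sorted (with $ < everything):
  sorted[0] = $adbdcaCb  (last char: 'b')
  sorted[1] = Cb$adbdca  (last char: 'a')
  sorted[2] = aCb$adbdc  (last char: 'c')
  sorted[3] = adbdcaCb$  (last char: '$')
  sorted[4] = b$adbdcaC  (last char: 'C')
  sorted[5] = bdcaCb$ad  (last char: 'd')
  sorted[6] = caCb$adbd  (last char: 'd')
  sorted[7] = dbdcaCb$a  (last char: 'a')
  sorted[8] = dcaCb$adb  (last char: 'b')
Last column: bac$Cddab
Original string S is at sorted index 3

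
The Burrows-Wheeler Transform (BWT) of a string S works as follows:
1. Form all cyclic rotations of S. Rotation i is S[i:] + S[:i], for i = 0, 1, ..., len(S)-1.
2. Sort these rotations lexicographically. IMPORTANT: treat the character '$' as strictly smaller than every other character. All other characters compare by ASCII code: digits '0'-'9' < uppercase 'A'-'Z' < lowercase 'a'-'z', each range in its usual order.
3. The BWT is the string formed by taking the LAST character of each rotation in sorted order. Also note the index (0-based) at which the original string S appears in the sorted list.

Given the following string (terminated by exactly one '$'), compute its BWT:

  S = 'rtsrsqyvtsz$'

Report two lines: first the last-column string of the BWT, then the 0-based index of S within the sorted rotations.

Answer: zss$rttrvyqs
3

Derivation:
All 12 rotations (rotation i = S[i:]+S[:i]):
  rot[0] = rtsrsqyvtsz$
  rot[1] = tsrsqyvtsz$r
  rot[2] = srsqyvtsz$rt
  rot[3] = rsqyvtsz$rts
  rot[4] = sqyvtsz$rtsr
  rot[5] = qyvtsz$rtsrs
  rot[6] = yvtsz$rtsrsq
  rot[7] = vtsz$rtsrsqy
  rot[8] = tsz$rtsrsqyv
  rot[9] = sz$rtsrsqyvt
  rot[10] = z$rtsrsqyvts
  rot[11] = $rtsrsqyvtsz
Sorted (with $ < everything):
  sorted[0] = $rtsrsqyvtsz  (last char: 'z')
  sorted[1] = qyvtsz$rtsrs  (last char: 's')
  sorted[2] = rsqyvtsz$rts  (last char: 's')
  sorted[3] = rtsrsqyvtsz$  (last char: '$')
  sorted[4] = sqyvtsz$rtsr  (last char: 'r')
  sorted[5] = srsqyvtsz$rt  (last char: 't')
  sorted[6] = sz$rtsrsqyvt  (last char: 't')
  sorted[7] = tsrsqyvtsz$r  (last char: 'r')
  sorted[8] = tsz$rtsrsqyv  (last char: 'v')
  sorted[9] = vtsz$rtsrsqy  (last char: 'y')
  sorted[10] = yvtsz$rtsrsq  (last char: 'q')
  sorted[11] = z$rtsrsqyvts  (last char: 's')
Last column: zss$rttrvyqs
Original string S is at sorted index 3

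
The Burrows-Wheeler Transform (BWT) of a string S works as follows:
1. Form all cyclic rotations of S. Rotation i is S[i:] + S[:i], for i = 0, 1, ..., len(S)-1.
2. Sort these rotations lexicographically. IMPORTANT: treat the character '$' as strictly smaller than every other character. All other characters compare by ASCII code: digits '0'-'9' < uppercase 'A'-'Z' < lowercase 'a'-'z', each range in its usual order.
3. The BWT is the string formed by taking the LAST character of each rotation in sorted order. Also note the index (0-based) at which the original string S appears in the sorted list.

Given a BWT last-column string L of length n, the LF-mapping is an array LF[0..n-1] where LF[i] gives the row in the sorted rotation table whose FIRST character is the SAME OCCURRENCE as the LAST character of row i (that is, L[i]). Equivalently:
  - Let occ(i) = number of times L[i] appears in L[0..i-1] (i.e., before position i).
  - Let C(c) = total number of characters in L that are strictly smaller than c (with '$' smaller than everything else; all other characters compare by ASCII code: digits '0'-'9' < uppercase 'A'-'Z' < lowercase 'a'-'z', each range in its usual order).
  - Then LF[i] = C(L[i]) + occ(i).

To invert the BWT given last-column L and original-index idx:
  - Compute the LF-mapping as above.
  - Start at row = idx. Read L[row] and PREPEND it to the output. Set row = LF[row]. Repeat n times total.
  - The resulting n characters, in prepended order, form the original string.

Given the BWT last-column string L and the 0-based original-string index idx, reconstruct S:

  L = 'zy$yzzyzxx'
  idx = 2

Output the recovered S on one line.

LF mapping: 6 3 0 4 7 8 5 9 1 2
Walk LF starting at row 2, prepending L[row]:
  step 1: row=2, L[2]='$', prepend. Next row=LF[2]=0
  step 2: row=0, L[0]='z', prepend. Next row=LF[0]=6
  step 3: row=6, L[6]='y', prepend. Next row=LF[6]=5
  step 4: row=5, L[5]='z', prepend. Next row=LF[5]=8
  step 5: row=8, L[8]='x', prepend. Next row=LF[8]=1
  step 6: row=1, L[1]='y', prepend. Next row=LF[1]=3
  step 7: row=3, L[3]='y', prepend. Next row=LF[3]=4
  step 8: row=4, L[4]='z', prepend. Next row=LF[4]=7
  step 9: row=7, L[7]='z', prepend. Next row=LF[7]=9
  step 10: row=9, L[9]='x', prepend. Next row=LF[9]=2
Reversed output: xzzyyxzyz$

Answer: xzzyyxzyz$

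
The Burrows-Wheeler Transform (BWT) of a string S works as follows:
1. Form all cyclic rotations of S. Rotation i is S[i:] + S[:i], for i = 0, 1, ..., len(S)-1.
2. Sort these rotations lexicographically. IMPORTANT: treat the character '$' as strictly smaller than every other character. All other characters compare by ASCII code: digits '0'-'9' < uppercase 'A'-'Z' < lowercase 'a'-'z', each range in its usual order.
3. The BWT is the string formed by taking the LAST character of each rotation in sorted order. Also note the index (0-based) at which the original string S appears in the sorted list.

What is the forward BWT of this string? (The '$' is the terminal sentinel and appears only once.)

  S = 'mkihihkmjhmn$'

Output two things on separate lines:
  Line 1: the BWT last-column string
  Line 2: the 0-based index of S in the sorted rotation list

Answer: niijkhmmhk$hm
10

Derivation:
All 13 rotations (rotation i = S[i:]+S[:i]):
  rot[0] = mkihihkmjhmn$
  rot[1] = kihihkmjhmn$m
  rot[2] = ihihkmjhmn$mk
  rot[3] = hihkmjhmn$mki
  rot[4] = ihkmjhmn$mkih
  rot[5] = hkmjhmn$mkihi
  rot[6] = kmjhmn$mkihih
  rot[7] = mjhmn$mkihihk
  rot[8] = jhmn$mkihihkm
  rot[9] = hmn$mkihihkmj
  rot[10] = mn$mkihihkmjh
  rot[11] = n$mkihihkmjhm
  rot[12] = $mkihihkmjhmn
Sorted (with $ < everything):
  sorted[0] = $mkihihkmjhmn  (last char: 'n')
  sorted[1] = hihkmjhmn$mki  (last char: 'i')
  sorted[2] = hkmjhmn$mkihi  (last char: 'i')
  sorted[3] = hmn$mkihihkmj  (last char: 'j')
  sorted[4] = ihihkmjhmn$mk  (last char: 'k')
  sorted[5] = ihkmjhmn$mkih  (last char: 'h')
  sorted[6] = jhmn$mkihihkm  (last char: 'm')
  sorted[7] = kihihkmjhmn$m  (last char: 'm')
  sorted[8] = kmjhmn$mkihih  (last char: 'h')
  sorted[9] = mjhmn$mkihihk  (last char: 'k')
  sorted[10] = mkihihkmjhmn$  (last char: '$')
  sorted[11] = mn$mkihihkmjh  (last char: 'h')
  sorted[12] = n$mkihihkmjhm  (last char: 'm')
Last column: niijkhmmhk$hm
Original string S is at sorted index 10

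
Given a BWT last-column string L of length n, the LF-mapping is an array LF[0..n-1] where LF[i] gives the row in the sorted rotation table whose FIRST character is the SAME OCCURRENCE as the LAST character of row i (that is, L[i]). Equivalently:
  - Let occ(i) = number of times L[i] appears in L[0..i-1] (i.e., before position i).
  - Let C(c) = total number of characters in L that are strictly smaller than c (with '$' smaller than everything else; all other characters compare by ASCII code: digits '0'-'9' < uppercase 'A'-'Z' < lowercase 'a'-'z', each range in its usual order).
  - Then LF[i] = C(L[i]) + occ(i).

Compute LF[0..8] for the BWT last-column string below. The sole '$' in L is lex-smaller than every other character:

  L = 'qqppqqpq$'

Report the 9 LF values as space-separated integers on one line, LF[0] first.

Answer: 4 5 1 2 6 7 3 8 0

Derivation:
Char counts: '$':1, 'p':3, 'q':5
C (first-col start): C('$')=0, C('p')=1, C('q')=4
L[0]='q': occ=0, LF[0]=C('q')+0=4+0=4
L[1]='q': occ=1, LF[1]=C('q')+1=4+1=5
L[2]='p': occ=0, LF[2]=C('p')+0=1+0=1
L[3]='p': occ=1, LF[3]=C('p')+1=1+1=2
L[4]='q': occ=2, LF[4]=C('q')+2=4+2=6
L[5]='q': occ=3, LF[5]=C('q')+3=4+3=7
L[6]='p': occ=2, LF[6]=C('p')+2=1+2=3
L[7]='q': occ=4, LF[7]=C('q')+4=4+4=8
L[8]='$': occ=0, LF[8]=C('$')+0=0+0=0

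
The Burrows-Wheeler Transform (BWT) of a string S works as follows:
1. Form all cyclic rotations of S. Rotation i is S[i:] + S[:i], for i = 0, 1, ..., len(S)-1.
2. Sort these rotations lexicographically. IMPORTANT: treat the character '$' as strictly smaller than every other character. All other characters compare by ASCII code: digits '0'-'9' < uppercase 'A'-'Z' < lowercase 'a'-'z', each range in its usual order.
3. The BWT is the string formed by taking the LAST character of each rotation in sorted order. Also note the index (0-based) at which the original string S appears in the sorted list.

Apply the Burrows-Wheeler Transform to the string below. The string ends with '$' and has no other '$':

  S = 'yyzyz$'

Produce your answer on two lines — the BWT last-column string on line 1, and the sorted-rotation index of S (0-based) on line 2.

All 6 rotations (rotation i = S[i:]+S[:i]):
  rot[0] = yyzyz$
  rot[1] = yzyz$y
  rot[2] = zyz$yy
  rot[3] = yz$yyz
  rot[4] = z$yyzy
  rot[5] = $yyzyz
Sorted (with $ < everything):
  sorted[0] = $yyzyz  (last char: 'z')
  sorted[1] = yyzyz$  (last char: '$')
  sorted[2] = yz$yyz  (last char: 'z')
  sorted[3] = yzyz$y  (last char: 'y')
  sorted[4] = z$yyzy  (last char: 'y')
  sorted[5] = zyz$yy  (last char: 'y')
Last column: z$zyyy
Original string S is at sorted index 1

Answer: z$zyyy
1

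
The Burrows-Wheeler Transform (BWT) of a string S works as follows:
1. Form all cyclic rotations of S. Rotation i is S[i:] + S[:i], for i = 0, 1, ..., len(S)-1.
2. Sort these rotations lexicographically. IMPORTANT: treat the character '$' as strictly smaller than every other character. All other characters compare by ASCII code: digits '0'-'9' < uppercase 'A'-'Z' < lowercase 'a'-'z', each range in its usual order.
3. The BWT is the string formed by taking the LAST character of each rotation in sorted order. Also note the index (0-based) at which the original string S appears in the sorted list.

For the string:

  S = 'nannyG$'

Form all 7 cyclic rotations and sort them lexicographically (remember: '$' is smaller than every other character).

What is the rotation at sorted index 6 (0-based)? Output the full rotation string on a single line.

All 7 rotations (rotation i = S[i:]+S[:i]):
  rot[0] = nannyG$
  rot[1] = annyG$n
  rot[2] = nnyG$na
  rot[3] = nyG$nan
  rot[4] = yG$nann
  rot[5] = G$nanny
  rot[6] = $nannyG
Sorted (with $ < everything):
  sorted[0] = $nannyG
  sorted[1] = G$nanny
  sorted[2] = annyG$n
  sorted[3] = nannyG$
  sorted[4] = nnyG$na
  sorted[5] = nyG$nan
  sorted[6] = yG$nann
sorted[6] = yG$nann

Answer: yG$nann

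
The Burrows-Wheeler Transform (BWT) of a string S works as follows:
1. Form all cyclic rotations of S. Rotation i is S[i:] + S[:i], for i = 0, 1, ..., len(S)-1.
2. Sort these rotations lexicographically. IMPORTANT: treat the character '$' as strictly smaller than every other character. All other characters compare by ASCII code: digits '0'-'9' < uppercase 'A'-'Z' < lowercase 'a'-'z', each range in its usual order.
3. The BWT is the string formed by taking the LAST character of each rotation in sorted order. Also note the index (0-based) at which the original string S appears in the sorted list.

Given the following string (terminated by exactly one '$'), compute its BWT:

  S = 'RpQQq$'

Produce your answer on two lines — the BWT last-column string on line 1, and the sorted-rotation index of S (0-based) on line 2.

All 6 rotations (rotation i = S[i:]+S[:i]):
  rot[0] = RpQQq$
  rot[1] = pQQq$R
  rot[2] = QQq$Rp
  rot[3] = Qq$RpQ
  rot[4] = q$RpQQ
  rot[5] = $RpQQq
Sorted (with $ < everything):
  sorted[0] = $RpQQq  (last char: 'q')
  sorted[1] = QQq$Rp  (last char: 'p')
  sorted[2] = Qq$RpQ  (last char: 'Q')
  sorted[3] = RpQQq$  (last char: '$')
  sorted[4] = pQQq$R  (last char: 'R')
  sorted[5] = q$RpQQ  (last char: 'Q')
Last column: qpQ$RQ
Original string S is at sorted index 3

Answer: qpQ$RQ
3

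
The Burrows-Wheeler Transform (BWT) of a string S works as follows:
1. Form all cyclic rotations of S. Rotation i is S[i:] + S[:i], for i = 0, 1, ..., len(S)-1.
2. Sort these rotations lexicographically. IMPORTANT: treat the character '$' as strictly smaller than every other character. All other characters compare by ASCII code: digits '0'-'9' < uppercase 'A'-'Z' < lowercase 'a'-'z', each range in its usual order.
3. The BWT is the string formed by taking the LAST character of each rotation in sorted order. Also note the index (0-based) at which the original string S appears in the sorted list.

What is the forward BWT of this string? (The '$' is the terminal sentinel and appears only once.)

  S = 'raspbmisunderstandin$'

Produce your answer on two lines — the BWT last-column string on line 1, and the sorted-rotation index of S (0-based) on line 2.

All 21 rotations (rotation i = S[i:]+S[:i]):
  rot[0] = raspbmisunderstandin$
  rot[1] = aspbmisunderstandin$r
  rot[2] = spbmisunderstandin$ra
  rot[3] = pbmisunderstandin$ras
  rot[4] = bmisunderstandin$rasp
  rot[5] = misunderstandin$raspb
  rot[6] = isunderstandin$raspbm
  rot[7] = sunderstandin$raspbmi
  rot[8] = understandin$raspbmis
  rot[9] = nderstandin$raspbmisu
  rot[10] = derstandin$raspbmisun
  rot[11] = erstandin$raspbmisund
  rot[12] = rstandin$raspbmisunde
  rot[13] = standin$raspbmisunder
  rot[14] = tandin$raspbmisunders
  rot[15] = andin$raspbmisunderst
  rot[16] = ndin$raspbmisundersta
  rot[17] = din$raspbmisunderstan
  rot[18] = in$raspbmisunderstand
  rot[19] = n$raspbmisunderstandi
  rot[20] = $raspbmisunderstandin
Sorted (with $ < everything):
  sorted[0] = $raspbmisunderstandin  (last char: 'n')
  sorted[1] = andin$raspbmisunderst  (last char: 't')
  sorted[2] = aspbmisunderstandin$r  (last char: 'r')
  sorted[3] = bmisunderstandin$rasp  (last char: 'p')
  sorted[4] = derstandin$raspbmisun  (last char: 'n')
  sorted[5] = din$raspbmisunderstan  (last char: 'n')
  sorted[6] = erstandin$raspbmisund  (last char: 'd')
  sorted[7] = in$raspbmisunderstand  (last char: 'd')
  sorted[8] = isunderstandin$raspbm  (last char: 'm')
  sorted[9] = misunderstandin$raspb  (last char: 'b')
  sorted[10] = n$raspbmisunderstandi  (last char: 'i')
  sorted[11] = nderstandin$raspbmisu  (last char: 'u')
  sorted[12] = ndin$raspbmisundersta  (last char: 'a')
  sorted[13] = pbmisunderstandin$ras  (last char: 's')
  sorted[14] = raspbmisunderstandin$  (last char: '$')
  sorted[15] = rstandin$raspbmisunde  (last char: 'e')
  sorted[16] = spbmisunderstandin$ra  (last char: 'a')
  sorted[17] = standin$raspbmisunder  (last char: 'r')
  sorted[18] = sunderstandin$raspbmi  (last char: 'i')
  sorted[19] = tandin$raspbmisunders  (last char: 's')
  sorted[20] = understandin$raspbmis  (last char: 's')
Last column: ntrpnnddmbiuas$eariss
Original string S is at sorted index 14

Answer: ntrpnnddmbiuas$eariss
14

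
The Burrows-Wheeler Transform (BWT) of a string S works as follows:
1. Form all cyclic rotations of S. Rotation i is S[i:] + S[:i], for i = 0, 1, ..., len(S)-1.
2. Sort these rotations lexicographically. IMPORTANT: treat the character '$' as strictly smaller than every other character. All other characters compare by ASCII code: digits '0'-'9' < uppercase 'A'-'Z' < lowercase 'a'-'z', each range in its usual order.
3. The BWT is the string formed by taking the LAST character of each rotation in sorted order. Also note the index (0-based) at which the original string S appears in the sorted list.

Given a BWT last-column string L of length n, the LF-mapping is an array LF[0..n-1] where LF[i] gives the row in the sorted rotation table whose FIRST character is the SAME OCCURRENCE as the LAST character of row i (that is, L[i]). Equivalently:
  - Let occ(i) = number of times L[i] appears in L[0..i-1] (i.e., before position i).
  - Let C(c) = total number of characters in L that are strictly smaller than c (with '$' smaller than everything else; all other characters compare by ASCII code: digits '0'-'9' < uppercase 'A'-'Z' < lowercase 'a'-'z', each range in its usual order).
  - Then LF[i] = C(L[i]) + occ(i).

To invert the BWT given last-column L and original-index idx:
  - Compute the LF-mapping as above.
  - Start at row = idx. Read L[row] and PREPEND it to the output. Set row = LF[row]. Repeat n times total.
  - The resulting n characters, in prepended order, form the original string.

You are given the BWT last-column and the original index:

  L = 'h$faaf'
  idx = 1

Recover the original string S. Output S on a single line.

Answer: afafh$

Derivation:
LF mapping: 5 0 3 1 2 4
Walk LF starting at row 1, prepending L[row]:
  step 1: row=1, L[1]='$', prepend. Next row=LF[1]=0
  step 2: row=0, L[0]='h', prepend. Next row=LF[0]=5
  step 3: row=5, L[5]='f', prepend. Next row=LF[5]=4
  step 4: row=4, L[4]='a', prepend. Next row=LF[4]=2
  step 5: row=2, L[2]='f', prepend. Next row=LF[2]=3
  step 6: row=3, L[3]='a', prepend. Next row=LF[3]=1
Reversed output: afafh$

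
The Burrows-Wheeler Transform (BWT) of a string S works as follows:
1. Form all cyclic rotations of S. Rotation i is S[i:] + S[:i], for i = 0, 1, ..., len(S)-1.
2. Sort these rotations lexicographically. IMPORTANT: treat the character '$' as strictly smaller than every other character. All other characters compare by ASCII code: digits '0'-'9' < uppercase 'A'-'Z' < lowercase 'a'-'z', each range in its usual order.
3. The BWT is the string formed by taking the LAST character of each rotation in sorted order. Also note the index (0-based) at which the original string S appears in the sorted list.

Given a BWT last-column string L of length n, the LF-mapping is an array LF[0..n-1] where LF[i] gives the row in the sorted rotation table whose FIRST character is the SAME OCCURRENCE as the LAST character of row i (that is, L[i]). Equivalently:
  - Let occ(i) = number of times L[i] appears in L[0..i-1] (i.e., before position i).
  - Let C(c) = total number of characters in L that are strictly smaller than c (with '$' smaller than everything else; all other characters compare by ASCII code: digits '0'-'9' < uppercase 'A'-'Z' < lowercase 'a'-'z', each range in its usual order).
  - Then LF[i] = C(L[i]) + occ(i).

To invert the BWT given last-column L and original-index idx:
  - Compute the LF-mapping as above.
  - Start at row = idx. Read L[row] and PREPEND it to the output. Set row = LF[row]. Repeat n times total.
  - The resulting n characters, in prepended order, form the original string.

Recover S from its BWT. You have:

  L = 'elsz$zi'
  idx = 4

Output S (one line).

Answer: sizzle$

Derivation:
LF mapping: 1 3 4 5 0 6 2
Walk LF starting at row 4, prepending L[row]:
  step 1: row=4, L[4]='$', prepend. Next row=LF[4]=0
  step 2: row=0, L[0]='e', prepend. Next row=LF[0]=1
  step 3: row=1, L[1]='l', prepend. Next row=LF[1]=3
  step 4: row=3, L[3]='z', prepend. Next row=LF[3]=5
  step 5: row=5, L[5]='z', prepend. Next row=LF[5]=6
  step 6: row=6, L[6]='i', prepend. Next row=LF[6]=2
  step 7: row=2, L[2]='s', prepend. Next row=LF[2]=4
Reversed output: sizzle$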